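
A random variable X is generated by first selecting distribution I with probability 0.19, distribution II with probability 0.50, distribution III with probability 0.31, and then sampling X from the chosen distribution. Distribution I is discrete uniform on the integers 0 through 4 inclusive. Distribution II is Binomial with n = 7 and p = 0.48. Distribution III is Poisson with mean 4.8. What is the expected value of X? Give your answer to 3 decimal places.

Component means — I: 2; II: 3.36; III: 4.8.
E[X] = 0.19·2 + 0.5·3.36 + 0.31·4.8 = 3.548.

3.548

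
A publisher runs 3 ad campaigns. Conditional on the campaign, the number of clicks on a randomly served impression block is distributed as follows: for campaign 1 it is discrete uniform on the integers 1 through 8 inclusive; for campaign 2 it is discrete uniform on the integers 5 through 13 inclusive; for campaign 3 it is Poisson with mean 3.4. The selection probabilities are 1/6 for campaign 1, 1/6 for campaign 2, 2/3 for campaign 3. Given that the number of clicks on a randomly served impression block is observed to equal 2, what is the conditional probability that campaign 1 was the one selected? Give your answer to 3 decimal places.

0.139

Likelihoods P(X=2 | ·): 1: 0.125; 2: 0; 3: 0.192898.
Posterior ∝ prior × likelihood. Numerator for 1: 0.166667·0.125 = 0.0208333.
Normalizing constant: 0.166667·0.125 + 0.166667·0 + 0.666667·0.192898 = 0.149432.
P(1 | observation) = 0.0208333 / 0.149432 = 0.139417.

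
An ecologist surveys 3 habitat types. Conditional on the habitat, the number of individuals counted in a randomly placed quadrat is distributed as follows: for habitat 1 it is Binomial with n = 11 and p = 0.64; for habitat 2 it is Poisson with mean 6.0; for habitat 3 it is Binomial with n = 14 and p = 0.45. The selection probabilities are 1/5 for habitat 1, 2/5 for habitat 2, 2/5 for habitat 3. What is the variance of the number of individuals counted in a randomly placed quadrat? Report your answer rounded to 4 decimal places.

Per component, 1: μ=7.04, E[X²]=52.096; 2: μ=6, E[X²]=42; 3: μ=6.3, E[X²]=43.155.
E[X] = 0.2·7.04 + 0.4·6 + 0.4·6.3 = 6.328.
E[X²] = 0.2·52.096 + 0.4·42 + 0.4·43.155 = 44.4812.
Var(X) = E[X²] − (E[X])² = 44.4812 − 40.0436 = 4.43762.

4.4376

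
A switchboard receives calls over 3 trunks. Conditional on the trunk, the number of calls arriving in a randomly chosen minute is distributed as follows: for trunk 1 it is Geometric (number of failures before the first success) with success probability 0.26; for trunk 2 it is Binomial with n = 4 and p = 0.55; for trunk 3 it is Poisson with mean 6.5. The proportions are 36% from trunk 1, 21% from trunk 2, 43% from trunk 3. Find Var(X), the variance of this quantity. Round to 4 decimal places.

Per component, 1: μ=2.84615, E[X²]=19.0473; 2: μ=2.2, E[X²]=5.83; 3: μ=6.5, E[X²]=48.75.
E[X] = 0.36·2.84615 + 0.21·2.2 + 0.43·6.5 = 4.28162.
E[X²] = 0.36·19.0473 + 0.21·5.83 + 0.43·48.75 = 29.0438.
Var(X) = E[X²] − (E[X])² = 29.0438 − 18.3322 = 10.7116.

10.7116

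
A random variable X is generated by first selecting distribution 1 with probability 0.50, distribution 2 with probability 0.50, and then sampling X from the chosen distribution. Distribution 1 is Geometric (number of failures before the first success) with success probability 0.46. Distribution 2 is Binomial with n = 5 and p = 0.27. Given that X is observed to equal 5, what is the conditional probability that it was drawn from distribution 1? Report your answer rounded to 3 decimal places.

Likelihoods P(X=5 | ·): 1: 0.0211216; 2: 0.00143489.
Posterior ∝ prior × likelihood. Numerator for 1: 0.5·0.0211216 = 0.0105608.
Normalizing constant: 0.5·0.0211216 + 0.5·0.00143489 = 0.0112782.
P(1 | observation) = 0.0105608 / 0.0112782 = 0.936387.

0.936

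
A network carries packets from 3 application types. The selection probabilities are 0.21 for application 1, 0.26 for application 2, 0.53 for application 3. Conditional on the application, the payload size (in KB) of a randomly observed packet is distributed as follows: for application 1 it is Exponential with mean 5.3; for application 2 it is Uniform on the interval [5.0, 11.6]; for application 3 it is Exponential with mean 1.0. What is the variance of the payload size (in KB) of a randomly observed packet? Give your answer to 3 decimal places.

Per component, 1: μ=5.3, E[X²]=56.18; 2: μ=8.3, E[X²]=72.52; 3: μ=1, E[X²]=2.
E[X] = 0.21·5.3 + 0.26·8.3 + 0.53·1 = 3.801.
E[X²] = 0.21·56.18 + 0.26·72.52 + 0.53·2 = 31.713.
Var(X) = E[X²] − (E[X])² = 31.713 − 14.4476 = 17.2654.

17.265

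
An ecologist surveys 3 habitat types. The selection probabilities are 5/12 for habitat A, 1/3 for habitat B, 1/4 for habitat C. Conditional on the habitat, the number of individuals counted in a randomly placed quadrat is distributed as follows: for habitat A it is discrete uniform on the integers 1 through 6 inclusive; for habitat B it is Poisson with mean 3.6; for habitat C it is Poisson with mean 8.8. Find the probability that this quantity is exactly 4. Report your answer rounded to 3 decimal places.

0.143

Conditional on each habitat, P(X = 4): A: 0.166667; B: 0.191222; C: 0.0376641.
By total probability, P(X = 4) = 0.416667·0.166667 + 0.333333·0.191222 + 0.25·0.0376641 = 0.142601.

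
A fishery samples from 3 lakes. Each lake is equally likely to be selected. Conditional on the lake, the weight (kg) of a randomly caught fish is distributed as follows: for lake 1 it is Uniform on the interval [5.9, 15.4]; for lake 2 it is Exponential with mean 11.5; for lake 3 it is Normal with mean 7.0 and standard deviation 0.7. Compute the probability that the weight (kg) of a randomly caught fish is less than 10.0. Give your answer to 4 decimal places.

Conditional on each lake, P(X < 10.0): 1: 0.431579; 2: 0.580866; 3: 0.999991.
By total probability, P(X < 10.0) = 0.333333·0.431579 + 0.333333·0.580866 + 0.333333·0.999991 = 0.670812.

0.6708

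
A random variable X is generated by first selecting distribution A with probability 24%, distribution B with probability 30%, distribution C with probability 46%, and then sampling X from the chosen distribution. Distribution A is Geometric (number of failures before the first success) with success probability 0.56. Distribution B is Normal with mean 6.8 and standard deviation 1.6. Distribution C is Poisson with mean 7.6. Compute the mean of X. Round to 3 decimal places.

Component means — A: 0.785714; B: 6.8; C: 7.6.
E[X] = 0.24·0.785714 + 0.3·6.8 + 0.46·7.6 = 5.72457.

5.725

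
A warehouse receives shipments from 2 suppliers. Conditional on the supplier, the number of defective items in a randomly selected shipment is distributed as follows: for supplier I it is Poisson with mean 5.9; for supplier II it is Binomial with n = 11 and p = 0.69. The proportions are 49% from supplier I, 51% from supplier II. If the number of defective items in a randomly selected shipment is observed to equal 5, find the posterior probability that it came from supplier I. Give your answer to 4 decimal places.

0.7097

Likelihoods P(X=5 | ·): I: 0.163208; II: 0.0641295.
Posterior ∝ prior × likelihood. Numerator for I: 0.49·0.163208 = 0.0799719.
Normalizing constant: 0.49·0.163208 + 0.51·0.0641295 = 0.112678.
P(I | observation) = 0.0799719 / 0.112678 = 0.709739.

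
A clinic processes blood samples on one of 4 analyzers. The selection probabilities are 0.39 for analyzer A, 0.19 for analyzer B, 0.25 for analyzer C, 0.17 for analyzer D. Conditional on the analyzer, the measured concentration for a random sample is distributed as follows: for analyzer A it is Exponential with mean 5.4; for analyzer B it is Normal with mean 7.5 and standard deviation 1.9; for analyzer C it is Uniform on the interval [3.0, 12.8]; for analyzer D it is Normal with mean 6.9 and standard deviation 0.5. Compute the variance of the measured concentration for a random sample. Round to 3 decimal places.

Per component, A: μ=5.4, E[X²]=58.32; B: μ=7.5, E[X²]=59.86; C: μ=7.9, E[X²]=70.4133; D: μ=6.9, E[X²]=47.86.
E[X] = 0.39·5.4 + 0.19·7.5 + 0.25·7.9 + 0.17·6.9 = 6.679.
E[X²] = 0.39·58.32 + 0.19·59.86 + 0.25·70.4133 + 0.17·47.86 = 59.8577.
Var(X) = E[X²] − (E[X])² = 59.8577 − 44.609 = 15.2487.

15.249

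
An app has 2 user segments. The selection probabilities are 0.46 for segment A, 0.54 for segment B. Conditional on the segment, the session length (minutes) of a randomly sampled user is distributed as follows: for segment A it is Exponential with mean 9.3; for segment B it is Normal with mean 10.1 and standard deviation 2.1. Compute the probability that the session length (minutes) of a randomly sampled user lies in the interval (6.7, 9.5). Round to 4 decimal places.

0.2390

Conditional on each segment, P(6.7 < X < 9.5): A: 0.12649; B: 0.33483.
By total probability, P(6.7 < X < 9.5) = 0.46·0.12649 + 0.54·0.33483 = 0.238994.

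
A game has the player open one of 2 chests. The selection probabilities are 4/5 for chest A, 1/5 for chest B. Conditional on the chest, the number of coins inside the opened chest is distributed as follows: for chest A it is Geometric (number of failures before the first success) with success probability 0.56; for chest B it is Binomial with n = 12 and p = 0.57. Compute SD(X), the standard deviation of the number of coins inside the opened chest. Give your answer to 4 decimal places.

2.7523

Per component, A: μ=0.785714, E[X²]=2.02041; B: μ=6.84, E[X²]=49.7268.
E[X] = 0.8·0.785714 + 0.2·6.84 = 1.99657.
E[X²] = 0.8·2.02041 + 0.2·49.7268 = 11.5617.
Var(X) = E[X²] − (E[X])² = 11.5617 − 3.9863 = 7.57539.
SD(X) = √7.57539 = 2.75234.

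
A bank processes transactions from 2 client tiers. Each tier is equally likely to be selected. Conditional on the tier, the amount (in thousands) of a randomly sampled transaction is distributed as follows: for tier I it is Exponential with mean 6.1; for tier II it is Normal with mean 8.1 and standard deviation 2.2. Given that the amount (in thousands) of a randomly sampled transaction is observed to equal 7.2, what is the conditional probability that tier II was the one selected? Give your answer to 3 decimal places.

Likelihoods f(7.2 | ·): I: 0.0503571; II: 0.166781.
Posterior ∝ prior × likelihood. Numerator for II: 0.5·0.166781 = 0.0833905.
Normalizing constant: 0.5·0.0503571 + 0.5·0.166781 = 0.108569.
P(II | observation) = 0.0833905 / 0.108569 = 0.768087.

0.768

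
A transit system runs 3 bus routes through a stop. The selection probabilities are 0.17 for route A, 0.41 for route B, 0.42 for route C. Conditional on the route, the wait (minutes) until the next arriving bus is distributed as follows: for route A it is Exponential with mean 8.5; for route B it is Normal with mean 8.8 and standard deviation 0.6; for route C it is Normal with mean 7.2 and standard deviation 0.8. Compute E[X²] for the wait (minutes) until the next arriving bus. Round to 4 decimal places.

78.5046

For each component E[X²] = Var + (mean)², giving A: 144.5; B: 77.8; C: 52.48.
Overall E[X²] = 0.17·144.5 + 0.41·77.8 + 0.42·52.48 = 78.5046.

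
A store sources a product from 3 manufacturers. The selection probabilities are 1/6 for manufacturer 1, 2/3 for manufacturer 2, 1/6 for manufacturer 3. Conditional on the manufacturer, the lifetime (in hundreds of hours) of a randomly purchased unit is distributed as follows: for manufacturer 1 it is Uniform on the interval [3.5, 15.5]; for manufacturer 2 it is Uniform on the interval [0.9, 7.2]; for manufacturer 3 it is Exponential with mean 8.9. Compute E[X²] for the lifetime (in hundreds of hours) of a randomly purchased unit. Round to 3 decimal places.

56.585

For each component E[X²] = Var + (mean)², giving 1: 102.25; 2: 19.71; 3: 158.42.
Overall E[X²] = 0.166667·102.25 + 0.666667·19.71 + 0.166667·158.42 = 56.585.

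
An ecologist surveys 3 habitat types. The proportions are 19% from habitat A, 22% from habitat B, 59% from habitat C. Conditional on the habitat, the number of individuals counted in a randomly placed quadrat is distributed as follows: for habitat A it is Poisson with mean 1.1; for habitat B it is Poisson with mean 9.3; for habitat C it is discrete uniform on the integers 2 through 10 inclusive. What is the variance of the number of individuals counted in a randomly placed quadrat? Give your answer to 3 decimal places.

Per component, A: μ=1.1, E[X²]=2.31; B: μ=9.3, E[X²]=95.79; C: μ=6, E[X²]=42.6667.
E[X] = 0.19·1.1 + 0.22·9.3 + 0.59·6 = 5.795.
E[X²] = 0.19·2.31 + 0.22·95.79 + 0.59·42.6667 = 46.686.
Var(X) = E[X²] − (E[X])² = 46.686 − 33.582 = 13.104.

13.104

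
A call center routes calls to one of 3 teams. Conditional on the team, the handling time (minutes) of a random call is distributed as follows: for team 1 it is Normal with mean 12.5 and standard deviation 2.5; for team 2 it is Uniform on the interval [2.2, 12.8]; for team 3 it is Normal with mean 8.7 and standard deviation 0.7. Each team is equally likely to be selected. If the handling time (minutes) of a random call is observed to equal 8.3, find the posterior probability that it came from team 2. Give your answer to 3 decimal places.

Likelihoods f(8.3 | ·): 1: 0.0389129; 2: 0.0943396; 3: 0.484068.
Posterior ∝ prior × likelihood. Numerator for 2: 0.333333·0.0943396 = 0.0314465.
Normalizing constant: 0.333333·0.0389129 + 0.333333·0.0943396 + 0.333333·0.484068 = 0.205774.
P(2 | observation) = 0.0314465 / 0.205774 = 0.152821.

0.153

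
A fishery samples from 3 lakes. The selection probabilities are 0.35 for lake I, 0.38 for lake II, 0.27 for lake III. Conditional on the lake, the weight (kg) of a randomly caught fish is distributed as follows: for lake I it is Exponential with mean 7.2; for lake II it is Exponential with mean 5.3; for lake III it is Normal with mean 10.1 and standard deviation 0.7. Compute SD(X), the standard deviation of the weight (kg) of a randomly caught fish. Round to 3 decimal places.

5.709

Per component, I: μ=7.2, E[X²]=103.68; II: μ=5.3, E[X²]=56.18; III: μ=10.1, E[X²]=102.5.
E[X] = 0.35·7.2 + 0.38·5.3 + 0.27·10.1 = 7.261.
E[X²] = 0.35·103.68 + 0.38·56.18 + 0.27·102.5 = 85.3114.
Var(X) = E[X²] − (E[X])² = 85.3114 − 52.7221 = 32.5893.
SD(X) = √32.5893 = 5.7087.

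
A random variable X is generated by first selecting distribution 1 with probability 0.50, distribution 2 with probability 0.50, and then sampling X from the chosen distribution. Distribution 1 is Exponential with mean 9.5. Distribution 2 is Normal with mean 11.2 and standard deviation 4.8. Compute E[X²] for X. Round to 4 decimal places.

For each component E[X²] = Var + (mean)², giving 1: 180.5; 2: 148.48.
Overall E[X²] = 0.5·180.5 + 0.5·148.48 = 164.49.

164.4900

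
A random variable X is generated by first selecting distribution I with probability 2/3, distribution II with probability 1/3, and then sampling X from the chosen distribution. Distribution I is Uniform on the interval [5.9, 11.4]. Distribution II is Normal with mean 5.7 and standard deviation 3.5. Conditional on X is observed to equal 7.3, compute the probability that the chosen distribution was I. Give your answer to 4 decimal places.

0.7798

Likelihoods f(7.3 | ·): I: 0.181818; II: 0.102675.
Posterior ∝ prior × likelihood. Numerator for I: 0.666667·0.181818 = 0.121212.
Normalizing constant: 0.666667·0.181818 + 0.333333·0.102675 = 0.155437.
P(I | observation) = 0.121212 / 0.155437 = 0.779815.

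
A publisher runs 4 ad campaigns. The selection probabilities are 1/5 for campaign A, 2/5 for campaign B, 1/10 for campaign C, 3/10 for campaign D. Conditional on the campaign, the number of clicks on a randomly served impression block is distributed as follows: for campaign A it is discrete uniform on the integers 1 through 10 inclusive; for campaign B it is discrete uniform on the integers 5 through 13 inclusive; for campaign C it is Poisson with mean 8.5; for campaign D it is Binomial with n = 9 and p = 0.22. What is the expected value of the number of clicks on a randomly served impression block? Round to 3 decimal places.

Component means — A: 5.5; B: 9; C: 8.5; D: 1.98.
E[X] = 0.2·5.5 + 0.4·9 + 0.1·8.5 + 0.3·1.98 = 6.144.

6.144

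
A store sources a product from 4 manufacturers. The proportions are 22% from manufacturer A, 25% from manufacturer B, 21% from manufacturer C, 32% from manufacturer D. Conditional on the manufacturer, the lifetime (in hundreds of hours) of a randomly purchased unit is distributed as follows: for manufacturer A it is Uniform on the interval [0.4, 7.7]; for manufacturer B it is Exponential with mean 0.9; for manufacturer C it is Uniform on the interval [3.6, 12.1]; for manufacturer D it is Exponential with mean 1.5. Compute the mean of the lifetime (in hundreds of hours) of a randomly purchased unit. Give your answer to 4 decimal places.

3.2445

Component means — A: 4.05; B: 0.9; C: 7.85; D: 1.5.
E[X] = 0.22·4.05 + 0.25·0.9 + 0.21·7.85 + 0.32·1.5 = 3.2445.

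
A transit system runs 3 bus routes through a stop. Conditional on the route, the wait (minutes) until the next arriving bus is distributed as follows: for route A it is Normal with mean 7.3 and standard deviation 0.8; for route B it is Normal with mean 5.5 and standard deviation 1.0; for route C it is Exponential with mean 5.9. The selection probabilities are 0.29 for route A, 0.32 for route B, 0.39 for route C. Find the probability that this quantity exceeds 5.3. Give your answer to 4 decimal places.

0.6324

Conditional on each route, P(X > 5.3): A: 0.99379; B: 0.57926; C: 0.407259.
By total probability, P(X > 5.3) = 0.29·0.99379 + 0.32·0.57926 + 0.39·0.407259 = 0.632393.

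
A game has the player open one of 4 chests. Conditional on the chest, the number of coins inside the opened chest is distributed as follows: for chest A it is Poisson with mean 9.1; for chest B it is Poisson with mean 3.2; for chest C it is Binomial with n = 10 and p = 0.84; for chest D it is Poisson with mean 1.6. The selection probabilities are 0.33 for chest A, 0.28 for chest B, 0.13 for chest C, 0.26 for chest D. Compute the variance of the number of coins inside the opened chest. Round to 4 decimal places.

Per component, A: μ=9.1, E[X²]=91.91; B: μ=3.2, E[X²]=13.44; C: μ=8.4, E[X²]=71.904; D: μ=1.6, E[X²]=4.16.
E[X] = 0.33·9.1 + 0.28·3.2 + 0.13·8.4 + 0.26·1.6 = 5.407.
E[X²] = 0.33·91.91 + 0.28·13.44 + 0.13·71.904 + 0.26·4.16 = 44.5226.
Var(X) = E[X²] − (E[X])² = 44.5226 − 29.2356 = 15.287.

15.2870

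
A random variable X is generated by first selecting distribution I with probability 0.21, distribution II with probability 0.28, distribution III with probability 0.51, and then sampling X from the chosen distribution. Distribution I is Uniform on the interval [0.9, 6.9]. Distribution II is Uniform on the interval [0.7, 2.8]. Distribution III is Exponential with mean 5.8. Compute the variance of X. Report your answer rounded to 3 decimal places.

20.890

Per component, I: μ=3.9, E[X²]=18.21; II: μ=1.75, E[X²]=3.43; III: μ=5.8, E[X²]=67.28.
E[X] = 0.21·3.9 + 0.28·1.75 + 0.51·5.8 = 4.267.
E[X²] = 0.21·18.21 + 0.28·3.43 + 0.51·67.28 = 39.0973.
Var(X) = E[X²] − (E[X])² = 39.0973 − 18.2073 = 20.89.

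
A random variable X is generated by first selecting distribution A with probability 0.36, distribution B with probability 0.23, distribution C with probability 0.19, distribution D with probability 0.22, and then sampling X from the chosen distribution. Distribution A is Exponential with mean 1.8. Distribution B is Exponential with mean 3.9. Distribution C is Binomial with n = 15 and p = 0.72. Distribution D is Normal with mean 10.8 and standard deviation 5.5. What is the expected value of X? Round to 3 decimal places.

5.973

Component means — A: 1.8; B: 3.9; C: 10.8; D: 10.8.
E[X] = 0.36·1.8 + 0.23·3.9 + 0.19·10.8 + 0.22·10.8 = 5.973.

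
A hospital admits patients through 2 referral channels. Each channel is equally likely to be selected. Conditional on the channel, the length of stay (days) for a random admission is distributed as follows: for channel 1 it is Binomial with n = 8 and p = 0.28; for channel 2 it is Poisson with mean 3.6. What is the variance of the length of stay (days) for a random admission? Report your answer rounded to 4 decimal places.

3.0688

Per component, 1: μ=2.24, E[X²]=6.6304; 2: μ=3.6, E[X²]=16.56.
E[X] = 0.5·2.24 + 0.5·3.6 = 2.92.
E[X²] = 0.5·6.6304 + 0.5·16.56 = 11.5952.
Var(X) = E[X²] − (E[X])² = 11.5952 − 8.5264 = 3.0688.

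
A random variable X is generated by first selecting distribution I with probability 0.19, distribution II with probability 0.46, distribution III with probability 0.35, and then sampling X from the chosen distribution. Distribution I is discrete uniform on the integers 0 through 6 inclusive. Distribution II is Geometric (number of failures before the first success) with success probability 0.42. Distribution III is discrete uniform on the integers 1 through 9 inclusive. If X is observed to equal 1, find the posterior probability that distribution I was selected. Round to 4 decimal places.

0.1524

Likelihoods P(X=1 | ·): I: 0.142857; II: 0.2436; III: 0.111111.
Posterior ∝ prior × likelihood. Numerator for I: 0.19·0.142857 = 0.0271429.
Normalizing constant: 0.19·0.142857 + 0.46·0.2436 + 0.35·0.111111 = 0.178088.
P(I | observation) = 0.0271429 / 0.178088 = 0.152413.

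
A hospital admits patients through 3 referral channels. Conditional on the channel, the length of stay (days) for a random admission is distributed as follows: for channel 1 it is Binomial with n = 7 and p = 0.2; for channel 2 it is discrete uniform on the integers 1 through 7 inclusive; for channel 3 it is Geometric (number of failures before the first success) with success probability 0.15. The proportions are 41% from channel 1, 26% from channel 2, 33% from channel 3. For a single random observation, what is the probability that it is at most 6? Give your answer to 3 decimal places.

Conditional on each channel, P(X ≤ 6): 1: 0.999987; 2: 0.857143; 3: 0.679423.
By total probability, P(X ≤ 6) = 0.41·0.999987 + 0.26·0.857143 + 0.33·0.679423 = 0.857061.

0.857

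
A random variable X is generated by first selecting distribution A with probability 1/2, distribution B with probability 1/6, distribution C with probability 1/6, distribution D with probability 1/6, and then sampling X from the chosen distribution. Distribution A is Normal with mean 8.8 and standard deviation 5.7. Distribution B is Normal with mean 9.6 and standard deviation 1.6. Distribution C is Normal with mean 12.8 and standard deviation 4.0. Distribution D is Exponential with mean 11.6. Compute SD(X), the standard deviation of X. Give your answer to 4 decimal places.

6.6514

Per component, A: μ=8.8, E[X²]=109.93; B: μ=9.6, E[X²]=94.72; C: μ=12.8, E[X²]=179.84; D: μ=11.6, E[X²]=269.12.
E[X] = 0.5·8.8 + 0.166667·9.6 + 0.166667·12.8 + 0.166667·11.6 = 10.0667.
E[X²] = 0.5·109.93 + 0.166667·94.72 + 0.166667·179.84 + 0.166667·269.12 = 145.578.
Var(X) = E[X²] − (E[X])² = 145.578 − 101.338 = 44.2406.
SD(X) = √44.2406 = 6.65136.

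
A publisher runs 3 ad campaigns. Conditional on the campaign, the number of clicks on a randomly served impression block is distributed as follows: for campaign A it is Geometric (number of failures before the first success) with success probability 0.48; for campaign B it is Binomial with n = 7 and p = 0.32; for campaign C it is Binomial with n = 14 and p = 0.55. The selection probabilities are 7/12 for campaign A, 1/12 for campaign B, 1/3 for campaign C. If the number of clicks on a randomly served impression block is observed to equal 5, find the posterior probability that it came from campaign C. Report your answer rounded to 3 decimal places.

Likelihoods P(X=5 | ·): A: 0.0182498; B: 0.0325827; C: 0.0762413.
Posterior ∝ prior × likelihood. Numerator for C: 0.333333·0.0762413 = 0.0254138.
Normalizing constant: 0.583333·0.0182498 + 0.0833333·0.0325827 + 0.333333·0.0762413 = 0.0387747.
P(C | observation) = 0.0254138 / 0.0387747 = 0.655421.

0.655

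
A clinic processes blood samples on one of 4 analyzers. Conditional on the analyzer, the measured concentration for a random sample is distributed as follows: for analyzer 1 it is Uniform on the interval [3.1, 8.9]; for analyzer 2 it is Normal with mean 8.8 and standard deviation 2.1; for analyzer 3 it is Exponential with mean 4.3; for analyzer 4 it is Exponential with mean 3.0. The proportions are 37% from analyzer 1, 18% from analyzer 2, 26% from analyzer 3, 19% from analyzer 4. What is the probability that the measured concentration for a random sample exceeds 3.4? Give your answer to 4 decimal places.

0.7090

Conditional on each analyzer, P(X > 3.4): 1: 0.948276; 2: 0.994936; 3: 0.453528; 4: 0.321958.
By total probability, P(X > 3.4) = 0.37·0.948276 + 0.18·0.994936 + 0.26·0.453528 + 0.19·0.321958 = 0.70904.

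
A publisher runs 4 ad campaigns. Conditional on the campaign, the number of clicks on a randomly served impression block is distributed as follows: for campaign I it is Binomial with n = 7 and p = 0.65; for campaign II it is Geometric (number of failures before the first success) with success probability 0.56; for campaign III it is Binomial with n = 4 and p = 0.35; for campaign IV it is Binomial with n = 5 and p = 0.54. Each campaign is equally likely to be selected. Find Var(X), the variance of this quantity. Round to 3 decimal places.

Per component, I: μ=4.55, E[X²]=22.295; II: μ=0.785714, E[X²]=2.02041; III: μ=1.4, E[X²]=2.87; IV: μ=2.7, E[X²]=8.532.
E[X] = 0.25·4.55 + 0.25·0.785714 + 0.25·1.4 + 0.25·2.7 = 2.35893.
E[X²] = 0.25·22.295 + 0.25·2.02041 + 0.25·2.87 + 0.25·8.532 = 8.92935.
Var(X) = E[X²] − (E[X])² = 8.92935 − 5.56454 = 3.36481.

3.365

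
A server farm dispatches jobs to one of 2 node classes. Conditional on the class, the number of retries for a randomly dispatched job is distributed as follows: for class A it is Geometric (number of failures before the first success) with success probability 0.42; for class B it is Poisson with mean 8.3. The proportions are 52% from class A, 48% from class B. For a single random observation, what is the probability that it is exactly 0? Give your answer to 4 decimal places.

Conditional on each class, P(X = 0): A: 0.42; B: 0.000248517.
By total probability, P(X = 0) = 0.52·0.42 + 0.48·0.000248517 = 0.218519.

0.2185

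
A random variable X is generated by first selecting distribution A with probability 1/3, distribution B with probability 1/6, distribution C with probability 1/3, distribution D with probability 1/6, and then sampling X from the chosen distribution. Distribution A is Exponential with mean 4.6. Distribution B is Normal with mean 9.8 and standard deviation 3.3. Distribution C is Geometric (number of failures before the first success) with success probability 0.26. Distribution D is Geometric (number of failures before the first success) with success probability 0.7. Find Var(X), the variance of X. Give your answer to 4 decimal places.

20.8807

Per component, A: μ=4.6, E[X²]=42.32; B: μ=9.8, E[X²]=106.93; C: μ=2.84615, E[X²]=19.0473; D: μ=0.428571, E[X²]=0.795918.
E[X] = 0.333333·4.6 + 0.166667·9.8 + 0.333333·2.84615 + 0.166667·0.428571 = 4.18681.
E[X²] = 0.333333·42.32 + 0.166667·106.93 + 0.333333·19.0473 + 0.166667·0.795918 = 38.4101.
Var(X) = E[X²] − (E[X])² = 38.4101 − 17.5294 = 20.8807.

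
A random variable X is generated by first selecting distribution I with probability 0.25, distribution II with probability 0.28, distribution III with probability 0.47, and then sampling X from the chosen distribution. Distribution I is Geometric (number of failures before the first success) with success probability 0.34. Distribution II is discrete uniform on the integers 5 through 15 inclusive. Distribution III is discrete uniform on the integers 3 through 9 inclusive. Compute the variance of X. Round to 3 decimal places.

14.695

Per component, I: μ=1.94118, E[X²]=9.47751; II: μ=10, E[X²]=110; III: μ=6, E[X²]=40.
E[X] = 0.25·1.94118 + 0.28·10 + 0.47·6 = 6.10529.
E[X²] = 0.25·9.47751 + 0.28·110 + 0.47·40 = 51.9694.
Var(X) = E[X²] − (E[X])² = 51.9694 − 37.2746 = 14.6948.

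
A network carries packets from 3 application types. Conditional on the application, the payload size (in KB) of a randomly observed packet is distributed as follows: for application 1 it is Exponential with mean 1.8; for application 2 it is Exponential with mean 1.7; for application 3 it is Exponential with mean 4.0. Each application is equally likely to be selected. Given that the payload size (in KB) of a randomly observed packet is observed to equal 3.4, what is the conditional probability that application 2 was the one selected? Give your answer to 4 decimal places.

Likelihoods f(3.4 | ·): 1: 0.0840221; 2: 0.079609; 3: 0.106854.
Posterior ∝ prior × likelihood. Numerator for 2: 0.333333·0.079609 = 0.0265363.
Normalizing constant: 0.333333·0.0840221 + 0.333333·0.079609 + 0.333333·0.106854 = 0.0901616.
P(2 | observation) = 0.0265363 / 0.0901616 = 0.29432.

0.2943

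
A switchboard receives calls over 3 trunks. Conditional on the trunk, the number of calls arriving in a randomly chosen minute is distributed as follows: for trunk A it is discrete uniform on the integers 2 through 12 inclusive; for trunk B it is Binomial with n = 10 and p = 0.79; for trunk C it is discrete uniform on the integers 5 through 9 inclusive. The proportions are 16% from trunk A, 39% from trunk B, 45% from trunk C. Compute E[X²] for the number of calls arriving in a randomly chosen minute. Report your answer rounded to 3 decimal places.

For each component E[X²] = Var + (mean)², giving A: 59; B: 64.069; C: 51.
Overall E[X²] = 0.16·59 + 0.39·64.069 + 0.45·51 = 57.3769.

57.377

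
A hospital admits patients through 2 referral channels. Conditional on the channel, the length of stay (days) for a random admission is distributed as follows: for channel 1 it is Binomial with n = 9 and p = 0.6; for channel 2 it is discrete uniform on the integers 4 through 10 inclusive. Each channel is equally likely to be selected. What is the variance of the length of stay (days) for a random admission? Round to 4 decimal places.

3.7200

Per component, 1: μ=5.4, E[X²]=31.32; 2: μ=7, E[X²]=53.
E[X] = 0.5·5.4 + 0.5·7 = 6.2.
E[X²] = 0.5·31.32 + 0.5·53 = 42.16.
Var(X) = E[X²] − (E[X])² = 42.16 − 38.44 = 3.72.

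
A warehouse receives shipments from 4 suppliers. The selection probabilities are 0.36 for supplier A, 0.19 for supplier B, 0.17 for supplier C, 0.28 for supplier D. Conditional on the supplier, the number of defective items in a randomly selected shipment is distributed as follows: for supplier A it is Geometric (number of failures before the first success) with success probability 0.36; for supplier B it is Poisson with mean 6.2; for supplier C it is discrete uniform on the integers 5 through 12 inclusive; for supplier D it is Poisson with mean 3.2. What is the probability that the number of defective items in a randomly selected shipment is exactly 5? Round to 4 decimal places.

0.0965

Conditional on each supplier, P(X = 5): A: 0.0386547; B: 0.154936; C: 0.125; D: 0.113979.
By total probability, P(X = 5) = 0.36·0.0386547 + 0.19·0.154936 + 0.17·0.125 + 0.28·0.113979 = 0.0965177.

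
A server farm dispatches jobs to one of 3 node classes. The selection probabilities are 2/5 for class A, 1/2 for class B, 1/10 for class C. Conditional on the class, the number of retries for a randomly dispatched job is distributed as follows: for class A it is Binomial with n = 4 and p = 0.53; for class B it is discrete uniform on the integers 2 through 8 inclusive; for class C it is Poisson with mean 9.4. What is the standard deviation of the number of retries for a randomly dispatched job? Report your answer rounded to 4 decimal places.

Per component, A: μ=2.12, E[X²]=5.4908; B: μ=5, E[X²]=29; C: μ=9.4, E[X²]=97.76.
E[X] = 0.4·2.12 + 0.5·5 + 0.1·9.4 = 4.288.
E[X²] = 0.4·5.4908 + 0.5·29 + 0.1·97.76 = 26.4723.
Var(X) = E[X²] − (E[X])² = 26.4723 − 18.3869 = 8.08538.
SD(X) = √8.08538 = 2.84348.

2.8435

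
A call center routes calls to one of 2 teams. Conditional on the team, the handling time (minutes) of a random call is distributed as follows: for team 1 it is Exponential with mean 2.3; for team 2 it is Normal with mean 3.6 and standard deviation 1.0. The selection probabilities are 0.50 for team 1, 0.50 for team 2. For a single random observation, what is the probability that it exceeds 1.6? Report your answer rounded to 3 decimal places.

0.738

Conditional on each team, P(X > 1.6): 1: 0.498749; 2: 0.97725.
By total probability, P(X > 1.6) = 0.5·0.498749 + 0.5·0.97725 = 0.737999.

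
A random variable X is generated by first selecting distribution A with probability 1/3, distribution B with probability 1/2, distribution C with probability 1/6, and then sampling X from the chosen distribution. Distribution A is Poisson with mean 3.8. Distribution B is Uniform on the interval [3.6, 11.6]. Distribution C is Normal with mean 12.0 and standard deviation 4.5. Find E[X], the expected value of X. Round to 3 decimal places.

7.067

Component means — A: 3.8; B: 7.6; C: 12.
E[X] = 0.333333·3.8 + 0.5·7.6 + 0.166667·12 = 7.06667.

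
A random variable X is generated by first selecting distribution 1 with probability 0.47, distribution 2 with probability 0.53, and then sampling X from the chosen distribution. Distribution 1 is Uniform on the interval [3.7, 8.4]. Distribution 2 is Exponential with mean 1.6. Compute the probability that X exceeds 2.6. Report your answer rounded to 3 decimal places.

0.574

Conditional on each component, P(X > 2.6): 1: 1; 2: 0.196912.
By total probability, P(X > 2.6) = 0.47·1 + 0.53·0.196912 = 0.574363.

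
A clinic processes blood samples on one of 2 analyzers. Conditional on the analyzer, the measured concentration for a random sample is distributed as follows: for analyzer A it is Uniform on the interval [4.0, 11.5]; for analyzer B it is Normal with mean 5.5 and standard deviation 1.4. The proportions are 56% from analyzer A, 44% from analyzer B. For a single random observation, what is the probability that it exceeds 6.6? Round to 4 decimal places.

Conditional on each analyzer, P(X > 6.6): A: 0.653333; B: 0.216017.
By total probability, P(X > 6.6) = 0.56·0.653333 + 0.44·0.216017 = 0.460914.

0.4609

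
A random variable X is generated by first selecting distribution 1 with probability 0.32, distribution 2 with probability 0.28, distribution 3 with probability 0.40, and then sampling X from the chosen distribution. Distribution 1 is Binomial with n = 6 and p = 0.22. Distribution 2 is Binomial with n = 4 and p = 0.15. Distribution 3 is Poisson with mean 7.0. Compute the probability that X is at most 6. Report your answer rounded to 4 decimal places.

0.7799

Conditional on each component, P(X ≤ 6): 1: 1; 2: 1; 3: 0.449711.
By total probability, P(X ≤ 6) = 0.32·1 + 0.28·1 + 0.4·0.449711 = 0.779884.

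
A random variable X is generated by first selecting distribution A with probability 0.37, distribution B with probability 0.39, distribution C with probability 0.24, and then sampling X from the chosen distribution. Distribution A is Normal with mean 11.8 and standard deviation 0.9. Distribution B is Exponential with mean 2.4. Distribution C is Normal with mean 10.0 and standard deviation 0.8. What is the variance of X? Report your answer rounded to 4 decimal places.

21.1441

Per component, A: μ=11.8, E[X²]=140.05; B: μ=2.4, E[X²]=11.52; C: μ=10, E[X²]=100.64.
E[X] = 0.37·11.8 + 0.39·2.4 + 0.24·10 = 7.702.
E[X²] = 0.37·140.05 + 0.39·11.52 + 0.24·100.64 = 80.4649.
Var(X) = E[X²] − (E[X])² = 80.4649 − 59.3208 = 21.1441.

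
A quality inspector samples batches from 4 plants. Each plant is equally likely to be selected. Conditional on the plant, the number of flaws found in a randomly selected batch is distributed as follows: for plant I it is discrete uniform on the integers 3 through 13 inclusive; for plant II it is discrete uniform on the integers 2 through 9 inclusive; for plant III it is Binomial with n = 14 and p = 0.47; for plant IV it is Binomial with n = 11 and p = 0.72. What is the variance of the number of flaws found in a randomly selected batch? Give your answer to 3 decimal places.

Per component, I: μ=8, E[X²]=74; II: μ=5.5, E[X²]=35.5; III: μ=6.58, E[X²]=46.7838; IV: μ=7.92, E[X²]=64.944.
E[X] = 0.25·8 + 0.25·5.5 + 0.25·6.58 + 0.25·7.92 = 7.
E[X²] = 0.25·74 + 0.25·35.5 + 0.25·46.7838 + 0.25·64.944 = 55.307.
Var(X) = E[X²] − (E[X])² = 55.307 − 49 = 6.30695.

6.307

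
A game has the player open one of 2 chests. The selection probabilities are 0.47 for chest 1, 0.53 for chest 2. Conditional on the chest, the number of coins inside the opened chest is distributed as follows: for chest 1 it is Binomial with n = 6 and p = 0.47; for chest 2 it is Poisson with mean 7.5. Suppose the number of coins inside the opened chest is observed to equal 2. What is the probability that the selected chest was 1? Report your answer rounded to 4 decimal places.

Likelihoods P(X=2 | ·): 1: 0.261451; 2: 0.0155555.
Posterior ∝ prior × likelihood. Numerator for 1: 0.47·0.261451 = 0.122882.
Normalizing constant: 0.47·0.261451 + 0.53·0.0155555 = 0.131126.
P(1 | observation) = 0.122882 / 0.131126 = 0.937126.

0.9371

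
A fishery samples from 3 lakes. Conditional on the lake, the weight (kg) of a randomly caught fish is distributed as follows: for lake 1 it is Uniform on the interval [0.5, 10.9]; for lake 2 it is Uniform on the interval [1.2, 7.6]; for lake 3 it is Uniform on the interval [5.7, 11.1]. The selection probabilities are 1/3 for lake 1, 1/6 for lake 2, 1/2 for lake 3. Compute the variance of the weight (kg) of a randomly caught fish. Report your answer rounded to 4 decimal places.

7.4306

Per component, 1: μ=5.7, E[X²]=41.5033; 2: μ=4.4, E[X²]=22.7733; 3: μ=8.4, E[X²]=72.99.
E[X] = 0.333333·5.7 + 0.166667·4.4 + 0.5·8.4 = 6.83333.
E[X²] = 0.333333·41.5033 + 0.166667·22.7733 + 0.5·72.99 = 54.125.
Var(X) = E[X²] − (E[X])² = 54.125 − 46.6944 = 7.43056.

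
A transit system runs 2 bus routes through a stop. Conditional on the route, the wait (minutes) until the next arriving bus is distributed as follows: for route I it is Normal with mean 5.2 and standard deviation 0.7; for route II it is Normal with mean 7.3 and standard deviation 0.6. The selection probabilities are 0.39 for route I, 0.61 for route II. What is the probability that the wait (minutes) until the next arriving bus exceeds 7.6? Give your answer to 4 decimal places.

Conditional on each route, P(X > 7.6): I: 0.000303383; II: 0.308538.
By total probability, P(X > 7.6) = 0.39·0.000303383 + 0.61·0.308538 = 0.188326.

0.1883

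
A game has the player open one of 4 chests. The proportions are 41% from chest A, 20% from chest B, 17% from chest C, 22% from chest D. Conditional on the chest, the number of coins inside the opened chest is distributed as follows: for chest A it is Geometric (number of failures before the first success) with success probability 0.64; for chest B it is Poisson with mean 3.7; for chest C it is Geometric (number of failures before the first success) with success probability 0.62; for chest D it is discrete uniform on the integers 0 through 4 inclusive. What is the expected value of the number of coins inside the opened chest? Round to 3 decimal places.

Component means — A: 0.5625; B: 3.7; C: 0.612903; D: 2.
E[X] = 0.41·0.5625 + 0.2·3.7 + 0.17·0.612903 + 0.22·2 = 1.51482.

1.515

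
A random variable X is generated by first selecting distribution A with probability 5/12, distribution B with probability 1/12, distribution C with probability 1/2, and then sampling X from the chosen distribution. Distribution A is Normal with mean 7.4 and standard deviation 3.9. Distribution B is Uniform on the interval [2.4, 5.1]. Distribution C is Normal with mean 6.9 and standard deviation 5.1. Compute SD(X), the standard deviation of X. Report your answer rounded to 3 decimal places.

4.508

Per component, A: μ=7.4, E[X²]=69.97; B: μ=3.75, E[X²]=14.67; C: μ=6.9, E[X²]=73.62.
E[X] = 0.416667·7.4 + 0.0833333·3.75 + 0.5·6.9 = 6.84583.
E[X²] = 0.416667·69.97 + 0.0833333·14.67 + 0.5·73.62 = 67.1867.
Var(X) = E[X²] − (E[X])² = 67.1867 − 46.8654 = 20.3212.
SD(X) = √20.3212 = 4.50791.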